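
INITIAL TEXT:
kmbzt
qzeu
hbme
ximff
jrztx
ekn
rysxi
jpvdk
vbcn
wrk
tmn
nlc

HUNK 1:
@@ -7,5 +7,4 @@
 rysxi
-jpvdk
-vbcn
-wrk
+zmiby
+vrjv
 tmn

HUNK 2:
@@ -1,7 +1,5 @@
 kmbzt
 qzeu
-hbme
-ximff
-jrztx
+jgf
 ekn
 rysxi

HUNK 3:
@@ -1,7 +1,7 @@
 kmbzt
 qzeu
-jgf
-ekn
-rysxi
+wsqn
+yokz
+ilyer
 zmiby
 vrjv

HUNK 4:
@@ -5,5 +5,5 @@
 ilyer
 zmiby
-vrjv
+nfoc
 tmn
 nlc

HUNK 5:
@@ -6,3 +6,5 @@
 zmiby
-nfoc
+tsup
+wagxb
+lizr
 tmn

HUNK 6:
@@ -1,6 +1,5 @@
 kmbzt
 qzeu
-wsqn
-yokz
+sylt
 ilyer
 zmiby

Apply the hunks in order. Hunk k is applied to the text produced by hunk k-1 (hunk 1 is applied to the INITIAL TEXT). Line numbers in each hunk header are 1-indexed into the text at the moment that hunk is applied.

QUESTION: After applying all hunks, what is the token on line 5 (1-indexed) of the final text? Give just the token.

Hunk 1: at line 7 remove [jpvdk,vbcn,wrk] add [zmiby,vrjv] -> 11 lines: kmbzt qzeu hbme ximff jrztx ekn rysxi zmiby vrjv tmn nlc
Hunk 2: at line 1 remove [hbme,ximff,jrztx] add [jgf] -> 9 lines: kmbzt qzeu jgf ekn rysxi zmiby vrjv tmn nlc
Hunk 3: at line 1 remove [jgf,ekn,rysxi] add [wsqn,yokz,ilyer] -> 9 lines: kmbzt qzeu wsqn yokz ilyer zmiby vrjv tmn nlc
Hunk 4: at line 5 remove [vrjv] add [nfoc] -> 9 lines: kmbzt qzeu wsqn yokz ilyer zmiby nfoc tmn nlc
Hunk 5: at line 6 remove [nfoc] add [tsup,wagxb,lizr] -> 11 lines: kmbzt qzeu wsqn yokz ilyer zmiby tsup wagxb lizr tmn nlc
Hunk 6: at line 1 remove [wsqn,yokz] add [sylt] -> 10 lines: kmbzt qzeu sylt ilyer zmiby tsup wagxb lizr tmn nlc
Final line 5: zmiby

Answer: zmiby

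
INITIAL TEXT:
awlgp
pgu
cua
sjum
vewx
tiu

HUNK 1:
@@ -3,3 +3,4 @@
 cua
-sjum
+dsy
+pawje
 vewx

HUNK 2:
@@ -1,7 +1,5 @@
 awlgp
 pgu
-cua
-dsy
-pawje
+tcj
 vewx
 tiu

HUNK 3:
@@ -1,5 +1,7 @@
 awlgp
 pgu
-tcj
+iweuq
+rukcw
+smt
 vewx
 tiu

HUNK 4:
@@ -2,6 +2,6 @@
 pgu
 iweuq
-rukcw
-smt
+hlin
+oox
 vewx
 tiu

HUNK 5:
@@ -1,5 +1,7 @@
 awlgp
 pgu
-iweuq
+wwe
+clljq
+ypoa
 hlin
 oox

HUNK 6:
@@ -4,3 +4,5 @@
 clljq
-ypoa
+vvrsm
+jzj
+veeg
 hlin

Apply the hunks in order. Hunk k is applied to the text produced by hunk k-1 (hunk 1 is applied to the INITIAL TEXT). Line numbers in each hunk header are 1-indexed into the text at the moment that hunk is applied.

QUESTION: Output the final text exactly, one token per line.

Hunk 1: at line 3 remove [sjum] add [dsy,pawje] -> 7 lines: awlgp pgu cua dsy pawje vewx tiu
Hunk 2: at line 1 remove [cua,dsy,pawje] add [tcj] -> 5 lines: awlgp pgu tcj vewx tiu
Hunk 3: at line 1 remove [tcj] add [iweuq,rukcw,smt] -> 7 lines: awlgp pgu iweuq rukcw smt vewx tiu
Hunk 4: at line 2 remove [rukcw,smt] add [hlin,oox] -> 7 lines: awlgp pgu iweuq hlin oox vewx tiu
Hunk 5: at line 1 remove [iweuq] add [wwe,clljq,ypoa] -> 9 lines: awlgp pgu wwe clljq ypoa hlin oox vewx tiu
Hunk 6: at line 4 remove [ypoa] add [vvrsm,jzj,veeg] -> 11 lines: awlgp pgu wwe clljq vvrsm jzj veeg hlin oox vewx tiu

Answer: awlgp
pgu
wwe
clljq
vvrsm
jzj
veeg
hlin
oox
vewx
tiu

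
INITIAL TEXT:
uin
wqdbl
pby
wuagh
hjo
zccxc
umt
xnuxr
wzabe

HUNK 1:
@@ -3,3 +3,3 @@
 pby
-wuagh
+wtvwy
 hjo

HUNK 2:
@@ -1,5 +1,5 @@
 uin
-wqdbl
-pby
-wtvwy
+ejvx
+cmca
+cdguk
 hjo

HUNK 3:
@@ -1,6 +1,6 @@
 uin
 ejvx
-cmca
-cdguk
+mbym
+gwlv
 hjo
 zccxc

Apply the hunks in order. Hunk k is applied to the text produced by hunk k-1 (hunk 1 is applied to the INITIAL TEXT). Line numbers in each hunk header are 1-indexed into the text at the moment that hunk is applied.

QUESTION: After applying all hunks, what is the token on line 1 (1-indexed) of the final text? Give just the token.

Hunk 1: at line 3 remove [wuagh] add [wtvwy] -> 9 lines: uin wqdbl pby wtvwy hjo zccxc umt xnuxr wzabe
Hunk 2: at line 1 remove [wqdbl,pby,wtvwy] add [ejvx,cmca,cdguk] -> 9 lines: uin ejvx cmca cdguk hjo zccxc umt xnuxr wzabe
Hunk 3: at line 1 remove [cmca,cdguk] add [mbym,gwlv] -> 9 lines: uin ejvx mbym gwlv hjo zccxc umt xnuxr wzabe
Final line 1: uin

Answer: uin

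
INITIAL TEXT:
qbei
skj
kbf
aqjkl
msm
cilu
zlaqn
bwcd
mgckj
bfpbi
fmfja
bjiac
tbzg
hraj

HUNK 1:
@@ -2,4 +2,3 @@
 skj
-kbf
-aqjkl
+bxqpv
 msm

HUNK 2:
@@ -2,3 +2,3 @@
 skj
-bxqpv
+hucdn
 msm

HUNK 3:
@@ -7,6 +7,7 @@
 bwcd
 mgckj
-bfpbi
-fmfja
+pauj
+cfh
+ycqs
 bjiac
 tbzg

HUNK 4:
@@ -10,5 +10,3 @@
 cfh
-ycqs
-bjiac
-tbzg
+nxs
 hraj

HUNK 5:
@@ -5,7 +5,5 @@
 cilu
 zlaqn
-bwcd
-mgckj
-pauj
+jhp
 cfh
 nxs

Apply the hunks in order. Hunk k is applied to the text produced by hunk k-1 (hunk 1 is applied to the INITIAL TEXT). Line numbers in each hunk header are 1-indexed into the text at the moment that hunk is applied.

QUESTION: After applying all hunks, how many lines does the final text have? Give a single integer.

Hunk 1: at line 2 remove [kbf,aqjkl] add [bxqpv] -> 13 lines: qbei skj bxqpv msm cilu zlaqn bwcd mgckj bfpbi fmfja bjiac tbzg hraj
Hunk 2: at line 2 remove [bxqpv] add [hucdn] -> 13 lines: qbei skj hucdn msm cilu zlaqn bwcd mgckj bfpbi fmfja bjiac tbzg hraj
Hunk 3: at line 7 remove [bfpbi,fmfja] add [pauj,cfh,ycqs] -> 14 lines: qbei skj hucdn msm cilu zlaqn bwcd mgckj pauj cfh ycqs bjiac tbzg hraj
Hunk 4: at line 10 remove [ycqs,bjiac,tbzg] add [nxs] -> 12 lines: qbei skj hucdn msm cilu zlaqn bwcd mgckj pauj cfh nxs hraj
Hunk 5: at line 5 remove [bwcd,mgckj,pauj] add [jhp] -> 10 lines: qbei skj hucdn msm cilu zlaqn jhp cfh nxs hraj
Final line count: 10

Answer: 10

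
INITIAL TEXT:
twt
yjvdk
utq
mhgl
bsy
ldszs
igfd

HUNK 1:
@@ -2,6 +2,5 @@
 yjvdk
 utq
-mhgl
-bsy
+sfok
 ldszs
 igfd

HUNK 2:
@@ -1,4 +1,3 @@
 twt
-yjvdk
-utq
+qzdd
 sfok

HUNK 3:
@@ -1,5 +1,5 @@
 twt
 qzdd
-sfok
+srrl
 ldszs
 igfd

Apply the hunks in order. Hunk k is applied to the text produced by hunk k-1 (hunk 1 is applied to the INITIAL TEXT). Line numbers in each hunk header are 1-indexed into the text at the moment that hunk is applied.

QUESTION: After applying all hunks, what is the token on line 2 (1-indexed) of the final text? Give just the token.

Answer: qzdd

Derivation:
Hunk 1: at line 2 remove [mhgl,bsy] add [sfok] -> 6 lines: twt yjvdk utq sfok ldszs igfd
Hunk 2: at line 1 remove [yjvdk,utq] add [qzdd] -> 5 lines: twt qzdd sfok ldszs igfd
Hunk 3: at line 1 remove [sfok] add [srrl] -> 5 lines: twt qzdd srrl ldszs igfd
Final line 2: qzdd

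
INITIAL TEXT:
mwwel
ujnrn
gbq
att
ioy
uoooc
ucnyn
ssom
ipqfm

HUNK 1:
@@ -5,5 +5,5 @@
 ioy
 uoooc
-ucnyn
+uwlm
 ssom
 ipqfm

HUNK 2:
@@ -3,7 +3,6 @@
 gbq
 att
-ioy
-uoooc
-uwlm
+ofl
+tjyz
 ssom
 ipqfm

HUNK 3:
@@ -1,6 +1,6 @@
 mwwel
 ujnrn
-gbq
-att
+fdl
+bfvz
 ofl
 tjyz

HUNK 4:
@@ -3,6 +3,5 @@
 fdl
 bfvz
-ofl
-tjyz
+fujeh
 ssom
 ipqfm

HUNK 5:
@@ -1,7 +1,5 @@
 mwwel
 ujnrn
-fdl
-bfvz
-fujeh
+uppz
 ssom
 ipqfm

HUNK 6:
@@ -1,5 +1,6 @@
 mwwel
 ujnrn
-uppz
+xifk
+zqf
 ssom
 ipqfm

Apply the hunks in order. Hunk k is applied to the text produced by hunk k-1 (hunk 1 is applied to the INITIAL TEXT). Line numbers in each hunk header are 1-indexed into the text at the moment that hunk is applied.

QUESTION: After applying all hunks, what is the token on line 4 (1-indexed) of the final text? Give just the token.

Hunk 1: at line 5 remove [ucnyn] add [uwlm] -> 9 lines: mwwel ujnrn gbq att ioy uoooc uwlm ssom ipqfm
Hunk 2: at line 3 remove [ioy,uoooc,uwlm] add [ofl,tjyz] -> 8 lines: mwwel ujnrn gbq att ofl tjyz ssom ipqfm
Hunk 3: at line 1 remove [gbq,att] add [fdl,bfvz] -> 8 lines: mwwel ujnrn fdl bfvz ofl tjyz ssom ipqfm
Hunk 4: at line 3 remove [ofl,tjyz] add [fujeh] -> 7 lines: mwwel ujnrn fdl bfvz fujeh ssom ipqfm
Hunk 5: at line 1 remove [fdl,bfvz,fujeh] add [uppz] -> 5 lines: mwwel ujnrn uppz ssom ipqfm
Hunk 6: at line 1 remove [uppz] add [xifk,zqf] -> 6 lines: mwwel ujnrn xifk zqf ssom ipqfm
Final line 4: zqf

Answer: zqf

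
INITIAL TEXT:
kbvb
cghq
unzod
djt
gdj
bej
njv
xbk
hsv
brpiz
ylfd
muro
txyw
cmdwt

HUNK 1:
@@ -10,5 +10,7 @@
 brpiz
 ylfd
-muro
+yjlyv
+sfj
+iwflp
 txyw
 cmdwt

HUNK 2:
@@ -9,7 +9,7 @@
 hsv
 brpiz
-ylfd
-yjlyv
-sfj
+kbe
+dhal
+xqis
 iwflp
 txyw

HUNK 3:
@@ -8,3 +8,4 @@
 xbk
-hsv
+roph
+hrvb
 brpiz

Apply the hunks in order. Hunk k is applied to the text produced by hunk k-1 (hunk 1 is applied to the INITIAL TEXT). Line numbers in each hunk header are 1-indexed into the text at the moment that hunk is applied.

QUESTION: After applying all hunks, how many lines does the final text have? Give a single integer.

Hunk 1: at line 10 remove [muro] add [yjlyv,sfj,iwflp] -> 16 lines: kbvb cghq unzod djt gdj bej njv xbk hsv brpiz ylfd yjlyv sfj iwflp txyw cmdwt
Hunk 2: at line 9 remove [ylfd,yjlyv,sfj] add [kbe,dhal,xqis] -> 16 lines: kbvb cghq unzod djt gdj bej njv xbk hsv brpiz kbe dhal xqis iwflp txyw cmdwt
Hunk 3: at line 8 remove [hsv] add [roph,hrvb] -> 17 lines: kbvb cghq unzod djt gdj bej njv xbk roph hrvb brpiz kbe dhal xqis iwflp txyw cmdwt
Final line count: 17

Answer: 17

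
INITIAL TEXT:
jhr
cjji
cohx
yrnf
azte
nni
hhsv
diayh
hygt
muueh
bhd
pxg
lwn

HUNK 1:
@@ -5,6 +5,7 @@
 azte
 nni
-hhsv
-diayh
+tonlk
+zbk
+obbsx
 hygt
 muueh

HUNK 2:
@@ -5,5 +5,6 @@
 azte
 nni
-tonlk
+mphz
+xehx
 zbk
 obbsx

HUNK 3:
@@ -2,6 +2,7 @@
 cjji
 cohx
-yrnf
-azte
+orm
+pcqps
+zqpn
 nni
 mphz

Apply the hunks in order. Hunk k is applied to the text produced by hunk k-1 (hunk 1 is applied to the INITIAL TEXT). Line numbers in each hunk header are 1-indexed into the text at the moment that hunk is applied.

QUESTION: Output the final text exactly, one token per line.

Answer: jhr
cjji
cohx
orm
pcqps
zqpn
nni
mphz
xehx
zbk
obbsx
hygt
muueh
bhd
pxg
lwn

Derivation:
Hunk 1: at line 5 remove [hhsv,diayh] add [tonlk,zbk,obbsx] -> 14 lines: jhr cjji cohx yrnf azte nni tonlk zbk obbsx hygt muueh bhd pxg lwn
Hunk 2: at line 5 remove [tonlk] add [mphz,xehx] -> 15 lines: jhr cjji cohx yrnf azte nni mphz xehx zbk obbsx hygt muueh bhd pxg lwn
Hunk 3: at line 2 remove [yrnf,azte] add [orm,pcqps,zqpn] -> 16 lines: jhr cjji cohx orm pcqps zqpn nni mphz xehx zbk obbsx hygt muueh bhd pxg lwn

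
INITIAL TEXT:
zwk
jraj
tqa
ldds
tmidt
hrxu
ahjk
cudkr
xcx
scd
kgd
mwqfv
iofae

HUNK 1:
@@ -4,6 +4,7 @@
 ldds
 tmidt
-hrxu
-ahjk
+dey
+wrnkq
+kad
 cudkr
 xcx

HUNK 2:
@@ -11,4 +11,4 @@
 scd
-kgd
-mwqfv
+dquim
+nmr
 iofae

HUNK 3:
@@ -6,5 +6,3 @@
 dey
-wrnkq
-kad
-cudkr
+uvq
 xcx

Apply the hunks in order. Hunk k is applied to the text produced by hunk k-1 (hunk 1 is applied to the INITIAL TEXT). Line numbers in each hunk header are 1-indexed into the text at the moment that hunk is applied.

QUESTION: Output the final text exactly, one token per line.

Answer: zwk
jraj
tqa
ldds
tmidt
dey
uvq
xcx
scd
dquim
nmr
iofae

Derivation:
Hunk 1: at line 4 remove [hrxu,ahjk] add [dey,wrnkq,kad] -> 14 lines: zwk jraj tqa ldds tmidt dey wrnkq kad cudkr xcx scd kgd mwqfv iofae
Hunk 2: at line 11 remove [kgd,mwqfv] add [dquim,nmr] -> 14 lines: zwk jraj tqa ldds tmidt dey wrnkq kad cudkr xcx scd dquim nmr iofae
Hunk 3: at line 6 remove [wrnkq,kad,cudkr] add [uvq] -> 12 lines: zwk jraj tqa ldds tmidt dey uvq xcx scd dquim nmr iofae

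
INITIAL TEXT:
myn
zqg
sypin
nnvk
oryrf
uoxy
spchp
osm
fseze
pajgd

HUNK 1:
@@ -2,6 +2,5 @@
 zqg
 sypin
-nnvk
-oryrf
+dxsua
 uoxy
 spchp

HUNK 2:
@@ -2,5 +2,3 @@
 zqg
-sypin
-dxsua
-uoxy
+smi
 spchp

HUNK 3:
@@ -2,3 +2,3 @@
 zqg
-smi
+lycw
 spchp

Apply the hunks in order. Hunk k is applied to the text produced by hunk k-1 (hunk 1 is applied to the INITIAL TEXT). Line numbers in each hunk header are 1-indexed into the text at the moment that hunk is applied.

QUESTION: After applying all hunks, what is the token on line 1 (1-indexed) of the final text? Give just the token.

Answer: myn

Derivation:
Hunk 1: at line 2 remove [nnvk,oryrf] add [dxsua] -> 9 lines: myn zqg sypin dxsua uoxy spchp osm fseze pajgd
Hunk 2: at line 2 remove [sypin,dxsua,uoxy] add [smi] -> 7 lines: myn zqg smi spchp osm fseze pajgd
Hunk 3: at line 2 remove [smi] add [lycw] -> 7 lines: myn zqg lycw spchp osm fseze pajgd
Final line 1: myn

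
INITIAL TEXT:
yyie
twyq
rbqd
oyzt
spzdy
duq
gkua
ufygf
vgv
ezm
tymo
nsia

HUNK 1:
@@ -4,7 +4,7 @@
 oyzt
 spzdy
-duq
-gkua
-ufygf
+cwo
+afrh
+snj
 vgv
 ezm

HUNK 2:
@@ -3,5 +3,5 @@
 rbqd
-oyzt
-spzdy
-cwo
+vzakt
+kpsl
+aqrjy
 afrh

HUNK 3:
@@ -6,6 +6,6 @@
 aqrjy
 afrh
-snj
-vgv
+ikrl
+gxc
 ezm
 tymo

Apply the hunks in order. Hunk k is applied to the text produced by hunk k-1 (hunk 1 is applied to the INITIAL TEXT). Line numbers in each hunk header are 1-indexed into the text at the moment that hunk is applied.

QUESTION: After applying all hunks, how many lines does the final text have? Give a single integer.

Hunk 1: at line 4 remove [duq,gkua,ufygf] add [cwo,afrh,snj] -> 12 lines: yyie twyq rbqd oyzt spzdy cwo afrh snj vgv ezm tymo nsia
Hunk 2: at line 3 remove [oyzt,spzdy,cwo] add [vzakt,kpsl,aqrjy] -> 12 lines: yyie twyq rbqd vzakt kpsl aqrjy afrh snj vgv ezm tymo nsia
Hunk 3: at line 6 remove [snj,vgv] add [ikrl,gxc] -> 12 lines: yyie twyq rbqd vzakt kpsl aqrjy afrh ikrl gxc ezm tymo nsia
Final line count: 12

Answer: 12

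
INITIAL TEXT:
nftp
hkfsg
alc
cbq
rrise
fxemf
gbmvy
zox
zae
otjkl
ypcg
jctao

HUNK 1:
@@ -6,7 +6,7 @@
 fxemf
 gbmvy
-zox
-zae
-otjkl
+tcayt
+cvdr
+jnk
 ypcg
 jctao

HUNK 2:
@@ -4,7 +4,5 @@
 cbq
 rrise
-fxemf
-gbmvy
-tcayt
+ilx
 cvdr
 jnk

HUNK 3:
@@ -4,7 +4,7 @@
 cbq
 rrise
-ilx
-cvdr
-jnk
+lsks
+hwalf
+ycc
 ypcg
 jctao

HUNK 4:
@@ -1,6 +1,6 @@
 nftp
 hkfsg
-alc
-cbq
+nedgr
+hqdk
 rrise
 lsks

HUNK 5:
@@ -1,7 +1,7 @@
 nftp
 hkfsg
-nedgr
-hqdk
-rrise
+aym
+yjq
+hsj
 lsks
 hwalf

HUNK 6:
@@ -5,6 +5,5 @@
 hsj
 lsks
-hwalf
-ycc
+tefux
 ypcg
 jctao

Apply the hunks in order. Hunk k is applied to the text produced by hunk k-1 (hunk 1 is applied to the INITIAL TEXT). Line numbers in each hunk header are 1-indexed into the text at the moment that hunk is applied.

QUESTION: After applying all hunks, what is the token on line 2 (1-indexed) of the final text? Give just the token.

Answer: hkfsg

Derivation:
Hunk 1: at line 6 remove [zox,zae,otjkl] add [tcayt,cvdr,jnk] -> 12 lines: nftp hkfsg alc cbq rrise fxemf gbmvy tcayt cvdr jnk ypcg jctao
Hunk 2: at line 4 remove [fxemf,gbmvy,tcayt] add [ilx] -> 10 lines: nftp hkfsg alc cbq rrise ilx cvdr jnk ypcg jctao
Hunk 3: at line 4 remove [ilx,cvdr,jnk] add [lsks,hwalf,ycc] -> 10 lines: nftp hkfsg alc cbq rrise lsks hwalf ycc ypcg jctao
Hunk 4: at line 1 remove [alc,cbq] add [nedgr,hqdk] -> 10 lines: nftp hkfsg nedgr hqdk rrise lsks hwalf ycc ypcg jctao
Hunk 5: at line 1 remove [nedgr,hqdk,rrise] add [aym,yjq,hsj] -> 10 lines: nftp hkfsg aym yjq hsj lsks hwalf ycc ypcg jctao
Hunk 6: at line 5 remove [hwalf,ycc] add [tefux] -> 9 lines: nftp hkfsg aym yjq hsj lsks tefux ypcg jctao
Final line 2: hkfsg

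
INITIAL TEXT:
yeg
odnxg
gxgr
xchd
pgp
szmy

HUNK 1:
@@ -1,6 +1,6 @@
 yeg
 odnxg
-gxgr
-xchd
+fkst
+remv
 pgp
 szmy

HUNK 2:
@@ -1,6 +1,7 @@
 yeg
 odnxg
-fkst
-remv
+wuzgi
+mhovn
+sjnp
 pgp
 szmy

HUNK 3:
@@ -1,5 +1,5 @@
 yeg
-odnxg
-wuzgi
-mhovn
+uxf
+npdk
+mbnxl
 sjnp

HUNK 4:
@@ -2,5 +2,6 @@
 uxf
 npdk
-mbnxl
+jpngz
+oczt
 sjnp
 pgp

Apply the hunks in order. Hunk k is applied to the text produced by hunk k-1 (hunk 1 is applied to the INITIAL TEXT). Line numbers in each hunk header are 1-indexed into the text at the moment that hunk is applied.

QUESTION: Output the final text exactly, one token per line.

Hunk 1: at line 1 remove [gxgr,xchd] add [fkst,remv] -> 6 lines: yeg odnxg fkst remv pgp szmy
Hunk 2: at line 1 remove [fkst,remv] add [wuzgi,mhovn,sjnp] -> 7 lines: yeg odnxg wuzgi mhovn sjnp pgp szmy
Hunk 3: at line 1 remove [odnxg,wuzgi,mhovn] add [uxf,npdk,mbnxl] -> 7 lines: yeg uxf npdk mbnxl sjnp pgp szmy
Hunk 4: at line 2 remove [mbnxl] add [jpngz,oczt] -> 8 lines: yeg uxf npdk jpngz oczt sjnp pgp szmy

Answer: yeg
uxf
npdk
jpngz
oczt
sjnp
pgp
szmy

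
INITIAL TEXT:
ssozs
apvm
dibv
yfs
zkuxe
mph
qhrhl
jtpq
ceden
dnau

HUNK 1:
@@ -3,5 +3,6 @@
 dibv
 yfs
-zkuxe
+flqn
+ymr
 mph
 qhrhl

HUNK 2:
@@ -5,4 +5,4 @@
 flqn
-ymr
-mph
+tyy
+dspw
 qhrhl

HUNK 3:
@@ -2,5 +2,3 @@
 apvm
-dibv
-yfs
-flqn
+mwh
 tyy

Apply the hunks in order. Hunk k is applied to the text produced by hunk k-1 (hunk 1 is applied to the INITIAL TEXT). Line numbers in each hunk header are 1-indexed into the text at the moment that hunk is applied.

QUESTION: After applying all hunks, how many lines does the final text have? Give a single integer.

Answer: 9

Derivation:
Hunk 1: at line 3 remove [zkuxe] add [flqn,ymr] -> 11 lines: ssozs apvm dibv yfs flqn ymr mph qhrhl jtpq ceden dnau
Hunk 2: at line 5 remove [ymr,mph] add [tyy,dspw] -> 11 lines: ssozs apvm dibv yfs flqn tyy dspw qhrhl jtpq ceden dnau
Hunk 3: at line 2 remove [dibv,yfs,flqn] add [mwh] -> 9 lines: ssozs apvm mwh tyy dspw qhrhl jtpq ceden dnau
Final line count: 9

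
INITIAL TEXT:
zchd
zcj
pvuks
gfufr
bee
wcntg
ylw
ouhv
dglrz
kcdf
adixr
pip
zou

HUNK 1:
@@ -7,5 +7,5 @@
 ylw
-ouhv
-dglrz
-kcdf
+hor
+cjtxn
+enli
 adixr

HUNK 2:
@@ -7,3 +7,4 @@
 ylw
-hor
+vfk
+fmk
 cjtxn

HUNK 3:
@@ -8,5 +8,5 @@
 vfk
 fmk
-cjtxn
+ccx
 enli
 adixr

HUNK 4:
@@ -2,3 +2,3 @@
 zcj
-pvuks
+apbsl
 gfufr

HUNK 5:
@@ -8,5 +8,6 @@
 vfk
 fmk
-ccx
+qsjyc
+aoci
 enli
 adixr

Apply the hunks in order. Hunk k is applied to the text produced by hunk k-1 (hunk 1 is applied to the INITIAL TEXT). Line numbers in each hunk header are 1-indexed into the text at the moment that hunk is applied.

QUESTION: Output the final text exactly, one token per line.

Hunk 1: at line 7 remove [ouhv,dglrz,kcdf] add [hor,cjtxn,enli] -> 13 lines: zchd zcj pvuks gfufr bee wcntg ylw hor cjtxn enli adixr pip zou
Hunk 2: at line 7 remove [hor] add [vfk,fmk] -> 14 lines: zchd zcj pvuks gfufr bee wcntg ylw vfk fmk cjtxn enli adixr pip zou
Hunk 3: at line 8 remove [cjtxn] add [ccx] -> 14 lines: zchd zcj pvuks gfufr bee wcntg ylw vfk fmk ccx enli adixr pip zou
Hunk 4: at line 2 remove [pvuks] add [apbsl] -> 14 lines: zchd zcj apbsl gfufr bee wcntg ylw vfk fmk ccx enli adixr pip zou
Hunk 5: at line 8 remove [ccx] add [qsjyc,aoci] -> 15 lines: zchd zcj apbsl gfufr bee wcntg ylw vfk fmk qsjyc aoci enli adixr pip zou

Answer: zchd
zcj
apbsl
gfufr
bee
wcntg
ylw
vfk
fmk
qsjyc
aoci
enli
adixr
pip
zou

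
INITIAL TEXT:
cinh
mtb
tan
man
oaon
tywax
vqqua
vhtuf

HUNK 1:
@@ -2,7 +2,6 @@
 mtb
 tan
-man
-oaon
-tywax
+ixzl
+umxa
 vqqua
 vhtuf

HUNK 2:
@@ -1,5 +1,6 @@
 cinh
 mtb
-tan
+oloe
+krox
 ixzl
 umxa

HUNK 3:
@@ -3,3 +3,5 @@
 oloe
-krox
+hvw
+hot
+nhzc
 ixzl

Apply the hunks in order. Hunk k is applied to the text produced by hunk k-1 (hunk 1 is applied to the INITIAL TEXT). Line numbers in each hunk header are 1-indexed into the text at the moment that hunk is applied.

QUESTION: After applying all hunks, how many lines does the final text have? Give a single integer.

Answer: 10

Derivation:
Hunk 1: at line 2 remove [man,oaon,tywax] add [ixzl,umxa] -> 7 lines: cinh mtb tan ixzl umxa vqqua vhtuf
Hunk 2: at line 1 remove [tan] add [oloe,krox] -> 8 lines: cinh mtb oloe krox ixzl umxa vqqua vhtuf
Hunk 3: at line 3 remove [krox] add [hvw,hot,nhzc] -> 10 lines: cinh mtb oloe hvw hot nhzc ixzl umxa vqqua vhtuf
Final line count: 10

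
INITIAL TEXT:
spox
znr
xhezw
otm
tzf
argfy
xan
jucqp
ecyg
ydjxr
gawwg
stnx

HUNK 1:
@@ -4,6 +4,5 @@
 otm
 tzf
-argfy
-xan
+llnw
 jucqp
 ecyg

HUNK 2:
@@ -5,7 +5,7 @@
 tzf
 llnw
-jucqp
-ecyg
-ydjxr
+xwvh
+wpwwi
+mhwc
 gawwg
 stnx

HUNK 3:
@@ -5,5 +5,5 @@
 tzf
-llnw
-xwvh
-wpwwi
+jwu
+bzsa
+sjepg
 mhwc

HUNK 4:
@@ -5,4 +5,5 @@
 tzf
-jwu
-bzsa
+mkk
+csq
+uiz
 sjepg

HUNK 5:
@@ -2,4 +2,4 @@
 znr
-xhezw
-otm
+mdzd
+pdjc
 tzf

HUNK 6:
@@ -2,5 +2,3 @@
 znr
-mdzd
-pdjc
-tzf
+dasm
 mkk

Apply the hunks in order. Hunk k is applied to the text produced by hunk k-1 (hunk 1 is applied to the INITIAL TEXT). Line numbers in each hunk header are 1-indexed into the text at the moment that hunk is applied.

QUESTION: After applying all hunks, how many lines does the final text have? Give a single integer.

Answer: 10

Derivation:
Hunk 1: at line 4 remove [argfy,xan] add [llnw] -> 11 lines: spox znr xhezw otm tzf llnw jucqp ecyg ydjxr gawwg stnx
Hunk 2: at line 5 remove [jucqp,ecyg,ydjxr] add [xwvh,wpwwi,mhwc] -> 11 lines: spox znr xhezw otm tzf llnw xwvh wpwwi mhwc gawwg stnx
Hunk 3: at line 5 remove [llnw,xwvh,wpwwi] add [jwu,bzsa,sjepg] -> 11 lines: spox znr xhezw otm tzf jwu bzsa sjepg mhwc gawwg stnx
Hunk 4: at line 5 remove [jwu,bzsa] add [mkk,csq,uiz] -> 12 lines: spox znr xhezw otm tzf mkk csq uiz sjepg mhwc gawwg stnx
Hunk 5: at line 2 remove [xhezw,otm] add [mdzd,pdjc] -> 12 lines: spox znr mdzd pdjc tzf mkk csq uiz sjepg mhwc gawwg stnx
Hunk 6: at line 2 remove [mdzd,pdjc,tzf] add [dasm] -> 10 lines: spox znr dasm mkk csq uiz sjepg mhwc gawwg stnx
Final line count: 10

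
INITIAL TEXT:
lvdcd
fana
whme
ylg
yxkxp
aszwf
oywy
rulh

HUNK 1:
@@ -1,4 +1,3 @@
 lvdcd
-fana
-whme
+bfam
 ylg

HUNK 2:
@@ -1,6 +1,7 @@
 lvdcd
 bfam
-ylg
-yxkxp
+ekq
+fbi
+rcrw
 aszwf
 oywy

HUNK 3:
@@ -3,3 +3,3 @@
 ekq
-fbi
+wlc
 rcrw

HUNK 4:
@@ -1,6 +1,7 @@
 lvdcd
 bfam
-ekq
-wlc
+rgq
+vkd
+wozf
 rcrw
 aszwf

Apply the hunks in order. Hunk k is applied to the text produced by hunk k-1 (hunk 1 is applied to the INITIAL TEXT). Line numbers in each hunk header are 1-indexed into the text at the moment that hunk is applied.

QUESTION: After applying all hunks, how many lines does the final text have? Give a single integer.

Answer: 9

Derivation:
Hunk 1: at line 1 remove [fana,whme] add [bfam] -> 7 lines: lvdcd bfam ylg yxkxp aszwf oywy rulh
Hunk 2: at line 1 remove [ylg,yxkxp] add [ekq,fbi,rcrw] -> 8 lines: lvdcd bfam ekq fbi rcrw aszwf oywy rulh
Hunk 3: at line 3 remove [fbi] add [wlc] -> 8 lines: lvdcd bfam ekq wlc rcrw aszwf oywy rulh
Hunk 4: at line 1 remove [ekq,wlc] add [rgq,vkd,wozf] -> 9 lines: lvdcd bfam rgq vkd wozf rcrw aszwf oywy rulh
Final line count: 9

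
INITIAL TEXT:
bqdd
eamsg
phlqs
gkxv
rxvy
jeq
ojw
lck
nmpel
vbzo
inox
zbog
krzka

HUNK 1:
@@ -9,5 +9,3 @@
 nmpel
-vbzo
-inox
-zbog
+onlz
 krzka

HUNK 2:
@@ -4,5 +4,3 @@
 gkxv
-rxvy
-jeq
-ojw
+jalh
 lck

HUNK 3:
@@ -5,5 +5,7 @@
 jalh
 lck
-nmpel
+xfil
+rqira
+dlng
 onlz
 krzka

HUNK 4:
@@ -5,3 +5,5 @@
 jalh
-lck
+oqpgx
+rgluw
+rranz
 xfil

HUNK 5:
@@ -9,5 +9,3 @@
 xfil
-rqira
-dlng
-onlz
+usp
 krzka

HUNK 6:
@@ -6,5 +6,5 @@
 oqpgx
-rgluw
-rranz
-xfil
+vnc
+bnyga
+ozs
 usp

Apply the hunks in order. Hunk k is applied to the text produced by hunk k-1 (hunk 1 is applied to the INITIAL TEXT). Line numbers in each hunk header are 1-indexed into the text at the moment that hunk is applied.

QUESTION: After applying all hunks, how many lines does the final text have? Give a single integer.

Answer: 11

Derivation:
Hunk 1: at line 9 remove [vbzo,inox,zbog] add [onlz] -> 11 lines: bqdd eamsg phlqs gkxv rxvy jeq ojw lck nmpel onlz krzka
Hunk 2: at line 4 remove [rxvy,jeq,ojw] add [jalh] -> 9 lines: bqdd eamsg phlqs gkxv jalh lck nmpel onlz krzka
Hunk 3: at line 5 remove [nmpel] add [xfil,rqira,dlng] -> 11 lines: bqdd eamsg phlqs gkxv jalh lck xfil rqira dlng onlz krzka
Hunk 4: at line 5 remove [lck] add [oqpgx,rgluw,rranz] -> 13 lines: bqdd eamsg phlqs gkxv jalh oqpgx rgluw rranz xfil rqira dlng onlz krzka
Hunk 5: at line 9 remove [rqira,dlng,onlz] add [usp] -> 11 lines: bqdd eamsg phlqs gkxv jalh oqpgx rgluw rranz xfil usp krzka
Hunk 6: at line 6 remove [rgluw,rranz,xfil] add [vnc,bnyga,ozs] -> 11 lines: bqdd eamsg phlqs gkxv jalh oqpgx vnc bnyga ozs usp krzka
Final line count: 11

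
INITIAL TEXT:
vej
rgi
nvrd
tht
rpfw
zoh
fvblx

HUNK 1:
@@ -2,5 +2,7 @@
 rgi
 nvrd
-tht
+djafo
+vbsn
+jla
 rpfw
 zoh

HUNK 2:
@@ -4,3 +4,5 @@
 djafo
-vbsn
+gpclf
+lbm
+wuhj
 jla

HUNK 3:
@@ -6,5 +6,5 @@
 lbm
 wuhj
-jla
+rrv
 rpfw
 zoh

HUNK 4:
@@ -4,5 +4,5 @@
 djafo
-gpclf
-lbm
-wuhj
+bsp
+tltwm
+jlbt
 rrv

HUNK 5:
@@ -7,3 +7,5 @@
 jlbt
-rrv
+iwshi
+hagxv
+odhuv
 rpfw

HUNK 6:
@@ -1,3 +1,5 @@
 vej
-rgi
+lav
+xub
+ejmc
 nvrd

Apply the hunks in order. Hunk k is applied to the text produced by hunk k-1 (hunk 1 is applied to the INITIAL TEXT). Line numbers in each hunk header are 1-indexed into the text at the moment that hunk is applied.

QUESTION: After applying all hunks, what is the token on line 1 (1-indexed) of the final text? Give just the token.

Answer: vej

Derivation:
Hunk 1: at line 2 remove [tht] add [djafo,vbsn,jla] -> 9 lines: vej rgi nvrd djafo vbsn jla rpfw zoh fvblx
Hunk 2: at line 4 remove [vbsn] add [gpclf,lbm,wuhj] -> 11 lines: vej rgi nvrd djafo gpclf lbm wuhj jla rpfw zoh fvblx
Hunk 3: at line 6 remove [jla] add [rrv] -> 11 lines: vej rgi nvrd djafo gpclf lbm wuhj rrv rpfw zoh fvblx
Hunk 4: at line 4 remove [gpclf,lbm,wuhj] add [bsp,tltwm,jlbt] -> 11 lines: vej rgi nvrd djafo bsp tltwm jlbt rrv rpfw zoh fvblx
Hunk 5: at line 7 remove [rrv] add [iwshi,hagxv,odhuv] -> 13 lines: vej rgi nvrd djafo bsp tltwm jlbt iwshi hagxv odhuv rpfw zoh fvblx
Hunk 6: at line 1 remove [rgi] add [lav,xub,ejmc] -> 15 lines: vej lav xub ejmc nvrd djafo bsp tltwm jlbt iwshi hagxv odhuv rpfw zoh fvblx
Final line 1: vej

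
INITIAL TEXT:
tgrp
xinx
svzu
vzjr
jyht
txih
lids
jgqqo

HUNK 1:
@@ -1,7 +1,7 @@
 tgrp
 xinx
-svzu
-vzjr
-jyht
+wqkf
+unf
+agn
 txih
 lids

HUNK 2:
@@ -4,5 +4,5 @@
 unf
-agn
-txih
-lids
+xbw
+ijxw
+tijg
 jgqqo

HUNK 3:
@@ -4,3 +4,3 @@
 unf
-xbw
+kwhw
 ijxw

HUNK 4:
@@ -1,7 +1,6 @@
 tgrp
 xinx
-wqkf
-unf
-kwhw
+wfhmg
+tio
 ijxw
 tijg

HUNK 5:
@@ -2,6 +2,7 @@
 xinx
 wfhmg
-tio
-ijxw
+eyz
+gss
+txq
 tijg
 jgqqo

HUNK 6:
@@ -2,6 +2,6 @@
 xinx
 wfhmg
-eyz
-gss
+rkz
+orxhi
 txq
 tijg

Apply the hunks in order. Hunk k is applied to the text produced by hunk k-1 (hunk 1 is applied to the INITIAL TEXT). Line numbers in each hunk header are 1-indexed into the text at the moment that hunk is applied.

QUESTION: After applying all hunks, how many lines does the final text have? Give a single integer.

Hunk 1: at line 1 remove [svzu,vzjr,jyht] add [wqkf,unf,agn] -> 8 lines: tgrp xinx wqkf unf agn txih lids jgqqo
Hunk 2: at line 4 remove [agn,txih,lids] add [xbw,ijxw,tijg] -> 8 lines: tgrp xinx wqkf unf xbw ijxw tijg jgqqo
Hunk 3: at line 4 remove [xbw] add [kwhw] -> 8 lines: tgrp xinx wqkf unf kwhw ijxw tijg jgqqo
Hunk 4: at line 1 remove [wqkf,unf,kwhw] add [wfhmg,tio] -> 7 lines: tgrp xinx wfhmg tio ijxw tijg jgqqo
Hunk 5: at line 2 remove [tio,ijxw] add [eyz,gss,txq] -> 8 lines: tgrp xinx wfhmg eyz gss txq tijg jgqqo
Hunk 6: at line 2 remove [eyz,gss] add [rkz,orxhi] -> 8 lines: tgrp xinx wfhmg rkz orxhi txq tijg jgqqo
Final line count: 8

Answer: 8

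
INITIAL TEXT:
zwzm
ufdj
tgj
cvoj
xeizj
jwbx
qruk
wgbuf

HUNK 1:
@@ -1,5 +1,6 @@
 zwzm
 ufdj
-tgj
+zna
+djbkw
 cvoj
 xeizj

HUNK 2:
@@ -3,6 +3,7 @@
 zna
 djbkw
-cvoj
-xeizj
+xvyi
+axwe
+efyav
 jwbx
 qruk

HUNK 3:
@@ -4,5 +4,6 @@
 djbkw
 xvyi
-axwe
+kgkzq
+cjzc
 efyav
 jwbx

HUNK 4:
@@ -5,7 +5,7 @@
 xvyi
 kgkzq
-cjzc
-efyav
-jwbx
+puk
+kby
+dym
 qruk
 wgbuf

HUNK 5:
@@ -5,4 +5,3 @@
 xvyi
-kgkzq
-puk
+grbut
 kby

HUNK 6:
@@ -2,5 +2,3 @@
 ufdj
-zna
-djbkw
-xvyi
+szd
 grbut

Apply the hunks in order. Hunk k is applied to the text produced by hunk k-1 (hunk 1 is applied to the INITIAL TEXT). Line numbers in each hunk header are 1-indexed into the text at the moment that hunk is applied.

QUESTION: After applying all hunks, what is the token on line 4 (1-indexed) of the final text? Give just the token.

Answer: grbut

Derivation:
Hunk 1: at line 1 remove [tgj] add [zna,djbkw] -> 9 lines: zwzm ufdj zna djbkw cvoj xeizj jwbx qruk wgbuf
Hunk 2: at line 3 remove [cvoj,xeizj] add [xvyi,axwe,efyav] -> 10 lines: zwzm ufdj zna djbkw xvyi axwe efyav jwbx qruk wgbuf
Hunk 3: at line 4 remove [axwe] add [kgkzq,cjzc] -> 11 lines: zwzm ufdj zna djbkw xvyi kgkzq cjzc efyav jwbx qruk wgbuf
Hunk 4: at line 5 remove [cjzc,efyav,jwbx] add [puk,kby,dym] -> 11 lines: zwzm ufdj zna djbkw xvyi kgkzq puk kby dym qruk wgbuf
Hunk 5: at line 5 remove [kgkzq,puk] add [grbut] -> 10 lines: zwzm ufdj zna djbkw xvyi grbut kby dym qruk wgbuf
Hunk 6: at line 2 remove [zna,djbkw,xvyi] add [szd] -> 8 lines: zwzm ufdj szd grbut kby dym qruk wgbuf
Final line 4: grbut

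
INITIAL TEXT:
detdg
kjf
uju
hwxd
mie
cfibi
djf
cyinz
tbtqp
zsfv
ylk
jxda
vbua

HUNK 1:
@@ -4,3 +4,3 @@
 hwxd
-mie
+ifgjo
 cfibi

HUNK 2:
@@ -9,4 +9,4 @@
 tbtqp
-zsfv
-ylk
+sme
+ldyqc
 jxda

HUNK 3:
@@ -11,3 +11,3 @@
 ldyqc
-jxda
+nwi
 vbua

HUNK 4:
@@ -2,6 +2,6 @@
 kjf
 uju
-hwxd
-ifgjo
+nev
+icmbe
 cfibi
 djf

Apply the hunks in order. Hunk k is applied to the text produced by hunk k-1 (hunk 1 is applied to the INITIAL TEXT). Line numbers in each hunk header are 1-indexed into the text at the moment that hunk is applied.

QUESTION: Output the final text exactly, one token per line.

Answer: detdg
kjf
uju
nev
icmbe
cfibi
djf
cyinz
tbtqp
sme
ldyqc
nwi
vbua

Derivation:
Hunk 1: at line 4 remove [mie] add [ifgjo] -> 13 lines: detdg kjf uju hwxd ifgjo cfibi djf cyinz tbtqp zsfv ylk jxda vbua
Hunk 2: at line 9 remove [zsfv,ylk] add [sme,ldyqc] -> 13 lines: detdg kjf uju hwxd ifgjo cfibi djf cyinz tbtqp sme ldyqc jxda vbua
Hunk 3: at line 11 remove [jxda] add [nwi] -> 13 lines: detdg kjf uju hwxd ifgjo cfibi djf cyinz tbtqp sme ldyqc nwi vbua
Hunk 4: at line 2 remove [hwxd,ifgjo] add [nev,icmbe] -> 13 lines: detdg kjf uju nev icmbe cfibi djf cyinz tbtqp sme ldyqc nwi vbua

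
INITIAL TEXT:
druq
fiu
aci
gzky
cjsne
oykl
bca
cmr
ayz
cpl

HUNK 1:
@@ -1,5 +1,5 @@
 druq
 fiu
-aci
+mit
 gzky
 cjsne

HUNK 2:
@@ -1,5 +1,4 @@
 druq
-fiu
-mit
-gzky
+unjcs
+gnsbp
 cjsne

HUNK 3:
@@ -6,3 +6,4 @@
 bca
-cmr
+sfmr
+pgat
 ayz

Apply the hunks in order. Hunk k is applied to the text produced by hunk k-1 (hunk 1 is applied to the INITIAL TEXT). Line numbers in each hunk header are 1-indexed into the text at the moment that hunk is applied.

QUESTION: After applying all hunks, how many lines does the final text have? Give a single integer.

Answer: 10

Derivation:
Hunk 1: at line 1 remove [aci] add [mit] -> 10 lines: druq fiu mit gzky cjsne oykl bca cmr ayz cpl
Hunk 2: at line 1 remove [fiu,mit,gzky] add [unjcs,gnsbp] -> 9 lines: druq unjcs gnsbp cjsne oykl bca cmr ayz cpl
Hunk 3: at line 6 remove [cmr] add [sfmr,pgat] -> 10 lines: druq unjcs gnsbp cjsne oykl bca sfmr pgat ayz cpl
Final line count: 10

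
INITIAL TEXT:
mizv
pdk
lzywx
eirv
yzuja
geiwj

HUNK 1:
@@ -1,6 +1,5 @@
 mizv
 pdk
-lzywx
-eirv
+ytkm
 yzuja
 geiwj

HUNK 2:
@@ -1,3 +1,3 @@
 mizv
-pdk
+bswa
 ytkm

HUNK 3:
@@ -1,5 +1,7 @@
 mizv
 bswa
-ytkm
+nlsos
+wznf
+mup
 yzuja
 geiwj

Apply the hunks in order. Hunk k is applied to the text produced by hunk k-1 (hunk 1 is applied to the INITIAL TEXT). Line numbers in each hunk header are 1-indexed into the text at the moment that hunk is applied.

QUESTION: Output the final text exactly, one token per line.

Answer: mizv
bswa
nlsos
wznf
mup
yzuja
geiwj

Derivation:
Hunk 1: at line 1 remove [lzywx,eirv] add [ytkm] -> 5 lines: mizv pdk ytkm yzuja geiwj
Hunk 2: at line 1 remove [pdk] add [bswa] -> 5 lines: mizv bswa ytkm yzuja geiwj
Hunk 3: at line 1 remove [ytkm] add [nlsos,wznf,mup] -> 7 lines: mizv bswa nlsos wznf mup yzuja geiwj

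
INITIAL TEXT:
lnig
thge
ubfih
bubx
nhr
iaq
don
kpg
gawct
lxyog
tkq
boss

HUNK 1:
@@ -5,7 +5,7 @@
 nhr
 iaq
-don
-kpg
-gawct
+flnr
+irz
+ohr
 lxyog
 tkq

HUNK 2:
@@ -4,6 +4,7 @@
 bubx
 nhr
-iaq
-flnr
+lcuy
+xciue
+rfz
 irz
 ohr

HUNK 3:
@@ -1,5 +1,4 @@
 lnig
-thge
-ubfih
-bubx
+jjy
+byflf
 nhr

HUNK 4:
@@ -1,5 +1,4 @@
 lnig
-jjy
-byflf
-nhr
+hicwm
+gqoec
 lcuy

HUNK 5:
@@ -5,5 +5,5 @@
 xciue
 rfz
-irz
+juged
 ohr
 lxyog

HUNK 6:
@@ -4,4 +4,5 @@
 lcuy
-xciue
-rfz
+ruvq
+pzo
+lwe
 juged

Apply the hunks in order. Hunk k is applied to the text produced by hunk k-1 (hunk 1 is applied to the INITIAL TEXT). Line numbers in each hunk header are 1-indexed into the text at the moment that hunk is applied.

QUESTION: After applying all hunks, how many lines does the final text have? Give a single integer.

Hunk 1: at line 5 remove [don,kpg,gawct] add [flnr,irz,ohr] -> 12 lines: lnig thge ubfih bubx nhr iaq flnr irz ohr lxyog tkq boss
Hunk 2: at line 4 remove [iaq,flnr] add [lcuy,xciue,rfz] -> 13 lines: lnig thge ubfih bubx nhr lcuy xciue rfz irz ohr lxyog tkq boss
Hunk 3: at line 1 remove [thge,ubfih,bubx] add [jjy,byflf] -> 12 lines: lnig jjy byflf nhr lcuy xciue rfz irz ohr lxyog tkq boss
Hunk 4: at line 1 remove [jjy,byflf,nhr] add [hicwm,gqoec] -> 11 lines: lnig hicwm gqoec lcuy xciue rfz irz ohr lxyog tkq boss
Hunk 5: at line 5 remove [irz] add [juged] -> 11 lines: lnig hicwm gqoec lcuy xciue rfz juged ohr lxyog tkq boss
Hunk 6: at line 4 remove [xciue,rfz] add [ruvq,pzo,lwe] -> 12 lines: lnig hicwm gqoec lcuy ruvq pzo lwe juged ohr lxyog tkq boss
Final line count: 12

Answer: 12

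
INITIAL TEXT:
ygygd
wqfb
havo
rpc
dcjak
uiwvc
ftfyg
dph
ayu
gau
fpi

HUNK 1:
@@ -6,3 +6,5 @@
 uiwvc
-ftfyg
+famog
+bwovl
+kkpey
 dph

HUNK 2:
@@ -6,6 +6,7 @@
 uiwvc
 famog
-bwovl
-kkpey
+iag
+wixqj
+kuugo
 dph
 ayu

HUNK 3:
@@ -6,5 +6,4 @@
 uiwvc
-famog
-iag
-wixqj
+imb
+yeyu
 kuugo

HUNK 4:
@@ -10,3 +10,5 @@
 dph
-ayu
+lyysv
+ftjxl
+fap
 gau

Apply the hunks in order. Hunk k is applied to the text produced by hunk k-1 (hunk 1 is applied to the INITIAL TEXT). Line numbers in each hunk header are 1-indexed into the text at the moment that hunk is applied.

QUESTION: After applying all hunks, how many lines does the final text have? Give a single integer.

Hunk 1: at line 6 remove [ftfyg] add [famog,bwovl,kkpey] -> 13 lines: ygygd wqfb havo rpc dcjak uiwvc famog bwovl kkpey dph ayu gau fpi
Hunk 2: at line 6 remove [bwovl,kkpey] add [iag,wixqj,kuugo] -> 14 lines: ygygd wqfb havo rpc dcjak uiwvc famog iag wixqj kuugo dph ayu gau fpi
Hunk 3: at line 6 remove [famog,iag,wixqj] add [imb,yeyu] -> 13 lines: ygygd wqfb havo rpc dcjak uiwvc imb yeyu kuugo dph ayu gau fpi
Hunk 4: at line 10 remove [ayu] add [lyysv,ftjxl,fap] -> 15 lines: ygygd wqfb havo rpc dcjak uiwvc imb yeyu kuugo dph lyysv ftjxl fap gau fpi
Final line count: 15

Answer: 15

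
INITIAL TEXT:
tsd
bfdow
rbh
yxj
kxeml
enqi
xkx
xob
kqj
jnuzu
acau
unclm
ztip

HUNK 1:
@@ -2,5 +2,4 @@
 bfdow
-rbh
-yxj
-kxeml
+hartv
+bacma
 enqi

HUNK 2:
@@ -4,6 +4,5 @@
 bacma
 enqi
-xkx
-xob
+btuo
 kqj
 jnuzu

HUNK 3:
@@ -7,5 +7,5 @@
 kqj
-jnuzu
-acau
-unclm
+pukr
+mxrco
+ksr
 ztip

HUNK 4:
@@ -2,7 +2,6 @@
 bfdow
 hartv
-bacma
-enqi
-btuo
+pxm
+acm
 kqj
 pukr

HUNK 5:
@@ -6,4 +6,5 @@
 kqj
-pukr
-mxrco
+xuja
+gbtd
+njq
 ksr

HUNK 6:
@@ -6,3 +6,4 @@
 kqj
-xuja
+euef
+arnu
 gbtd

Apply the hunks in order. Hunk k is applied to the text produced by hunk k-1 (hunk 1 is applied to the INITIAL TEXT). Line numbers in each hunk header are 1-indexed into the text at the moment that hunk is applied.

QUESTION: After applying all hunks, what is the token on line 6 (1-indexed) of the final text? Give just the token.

Hunk 1: at line 2 remove [rbh,yxj,kxeml] add [hartv,bacma] -> 12 lines: tsd bfdow hartv bacma enqi xkx xob kqj jnuzu acau unclm ztip
Hunk 2: at line 4 remove [xkx,xob] add [btuo] -> 11 lines: tsd bfdow hartv bacma enqi btuo kqj jnuzu acau unclm ztip
Hunk 3: at line 7 remove [jnuzu,acau,unclm] add [pukr,mxrco,ksr] -> 11 lines: tsd bfdow hartv bacma enqi btuo kqj pukr mxrco ksr ztip
Hunk 4: at line 2 remove [bacma,enqi,btuo] add [pxm,acm] -> 10 lines: tsd bfdow hartv pxm acm kqj pukr mxrco ksr ztip
Hunk 5: at line 6 remove [pukr,mxrco] add [xuja,gbtd,njq] -> 11 lines: tsd bfdow hartv pxm acm kqj xuja gbtd njq ksr ztip
Hunk 6: at line 6 remove [xuja] add [euef,arnu] -> 12 lines: tsd bfdow hartv pxm acm kqj euef arnu gbtd njq ksr ztip
Final line 6: kqj

Answer: kqj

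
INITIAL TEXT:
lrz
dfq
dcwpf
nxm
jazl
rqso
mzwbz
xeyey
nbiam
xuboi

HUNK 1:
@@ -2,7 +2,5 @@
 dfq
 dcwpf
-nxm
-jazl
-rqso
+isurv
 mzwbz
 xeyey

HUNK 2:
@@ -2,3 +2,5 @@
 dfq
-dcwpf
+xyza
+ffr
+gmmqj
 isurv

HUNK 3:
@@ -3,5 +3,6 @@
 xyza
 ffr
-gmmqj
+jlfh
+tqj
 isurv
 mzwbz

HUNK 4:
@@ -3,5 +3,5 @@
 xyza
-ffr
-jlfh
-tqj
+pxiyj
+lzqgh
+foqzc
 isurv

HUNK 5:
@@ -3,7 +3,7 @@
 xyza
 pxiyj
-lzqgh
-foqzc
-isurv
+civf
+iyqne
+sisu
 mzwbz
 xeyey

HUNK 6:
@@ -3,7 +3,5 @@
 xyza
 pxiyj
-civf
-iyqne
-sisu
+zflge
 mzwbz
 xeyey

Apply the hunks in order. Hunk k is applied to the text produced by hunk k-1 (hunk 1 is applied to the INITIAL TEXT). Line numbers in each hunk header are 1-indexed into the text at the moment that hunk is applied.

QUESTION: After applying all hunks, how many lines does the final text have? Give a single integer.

Answer: 9

Derivation:
Hunk 1: at line 2 remove [nxm,jazl,rqso] add [isurv] -> 8 lines: lrz dfq dcwpf isurv mzwbz xeyey nbiam xuboi
Hunk 2: at line 2 remove [dcwpf] add [xyza,ffr,gmmqj] -> 10 lines: lrz dfq xyza ffr gmmqj isurv mzwbz xeyey nbiam xuboi
Hunk 3: at line 3 remove [gmmqj] add [jlfh,tqj] -> 11 lines: lrz dfq xyza ffr jlfh tqj isurv mzwbz xeyey nbiam xuboi
Hunk 4: at line 3 remove [ffr,jlfh,tqj] add [pxiyj,lzqgh,foqzc] -> 11 lines: lrz dfq xyza pxiyj lzqgh foqzc isurv mzwbz xeyey nbiam xuboi
Hunk 5: at line 3 remove [lzqgh,foqzc,isurv] add [civf,iyqne,sisu] -> 11 lines: lrz dfq xyza pxiyj civf iyqne sisu mzwbz xeyey nbiam xuboi
Hunk 6: at line 3 remove [civf,iyqne,sisu] add [zflge] -> 9 lines: lrz dfq xyza pxiyj zflge mzwbz xeyey nbiam xuboi
Final line count: 9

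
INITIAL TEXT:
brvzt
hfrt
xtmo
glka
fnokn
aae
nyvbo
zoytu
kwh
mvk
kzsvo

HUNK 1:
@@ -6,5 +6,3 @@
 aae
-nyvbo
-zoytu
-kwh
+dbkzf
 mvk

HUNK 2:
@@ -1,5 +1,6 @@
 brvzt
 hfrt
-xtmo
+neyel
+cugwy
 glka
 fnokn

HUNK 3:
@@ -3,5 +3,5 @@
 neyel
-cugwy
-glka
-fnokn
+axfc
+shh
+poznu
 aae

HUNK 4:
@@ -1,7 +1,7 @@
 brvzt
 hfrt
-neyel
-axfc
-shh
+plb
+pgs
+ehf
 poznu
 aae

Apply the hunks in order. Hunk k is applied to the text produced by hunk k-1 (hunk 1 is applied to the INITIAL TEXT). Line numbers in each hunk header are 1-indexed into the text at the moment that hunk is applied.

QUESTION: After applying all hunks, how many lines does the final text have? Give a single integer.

Answer: 10

Derivation:
Hunk 1: at line 6 remove [nyvbo,zoytu,kwh] add [dbkzf] -> 9 lines: brvzt hfrt xtmo glka fnokn aae dbkzf mvk kzsvo
Hunk 2: at line 1 remove [xtmo] add [neyel,cugwy] -> 10 lines: brvzt hfrt neyel cugwy glka fnokn aae dbkzf mvk kzsvo
Hunk 3: at line 3 remove [cugwy,glka,fnokn] add [axfc,shh,poznu] -> 10 lines: brvzt hfrt neyel axfc shh poznu aae dbkzf mvk kzsvo
Hunk 4: at line 1 remove [neyel,axfc,shh] add [plb,pgs,ehf] -> 10 lines: brvzt hfrt plb pgs ehf poznu aae dbkzf mvk kzsvo
Final line count: 10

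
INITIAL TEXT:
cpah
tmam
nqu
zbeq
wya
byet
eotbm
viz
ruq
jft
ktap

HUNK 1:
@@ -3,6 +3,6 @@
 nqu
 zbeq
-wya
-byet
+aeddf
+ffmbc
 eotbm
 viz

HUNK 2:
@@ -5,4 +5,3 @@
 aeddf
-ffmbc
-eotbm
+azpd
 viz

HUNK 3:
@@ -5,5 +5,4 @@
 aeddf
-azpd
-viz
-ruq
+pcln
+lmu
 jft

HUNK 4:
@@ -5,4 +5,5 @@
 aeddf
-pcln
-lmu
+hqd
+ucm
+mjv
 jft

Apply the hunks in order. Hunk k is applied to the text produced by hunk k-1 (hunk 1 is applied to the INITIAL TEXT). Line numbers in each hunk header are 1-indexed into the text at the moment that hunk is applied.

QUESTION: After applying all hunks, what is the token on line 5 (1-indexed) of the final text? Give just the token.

Hunk 1: at line 3 remove [wya,byet] add [aeddf,ffmbc] -> 11 lines: cpah tmam nqu zbeq aeddf ffmbc eotbm viz ruq jft ktap
Hunk 2: at line 5 remove [ffmbc,eotbm] add [azpd] -> 10 lines: cpah tmam nqu zbeq aeddf azpd viz ruq jft ktap
Hunk 3: at line 5 remove [azpd,viz,ruq] add [pcln,lmu] -> 9 lines: cpah tmam nqu zbeq aeddf pcln lmu jft ktap
Hunk 4: at line 5 remove [pcln,lmu] add [hqd,ucm,mjv] -> 10 lines: cpah tmam nqu zbeq aeddf hqd ucm mjv jft ktap
Final line 5: aeddf

Answer: aeddf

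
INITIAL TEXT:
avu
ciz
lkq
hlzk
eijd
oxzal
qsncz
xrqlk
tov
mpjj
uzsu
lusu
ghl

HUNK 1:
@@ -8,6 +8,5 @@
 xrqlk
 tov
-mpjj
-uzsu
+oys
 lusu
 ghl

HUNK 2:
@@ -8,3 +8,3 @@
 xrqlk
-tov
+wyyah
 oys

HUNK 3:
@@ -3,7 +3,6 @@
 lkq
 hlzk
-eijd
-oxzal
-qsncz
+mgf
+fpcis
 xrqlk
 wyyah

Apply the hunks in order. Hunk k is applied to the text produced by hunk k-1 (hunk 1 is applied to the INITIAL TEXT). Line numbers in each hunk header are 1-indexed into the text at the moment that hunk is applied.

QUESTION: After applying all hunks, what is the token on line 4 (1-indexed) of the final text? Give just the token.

Answer: hlzk

Derivation:
Hunk 1: at line 8 remove [mpjj,uzsu] add [oys] -> 12 lines: avu ciz lkq hlzk eijd oxzal qsncz xrqlk tov oys lusu ghl
Hunk 2: at line 8 remove [tov] add [wyyah] -> 12 lines: avu ciz lkq hlzk eijd oxzal qsncz xrqlk wyyah oys lusu ghl
Hunk 3: at line 3 remove [eijd,oxzal,qsncz] add [mgf,fpcis] -> 11 lines: avu ciz lkq hlzk mgf fpcis xrqlk wyyah oys lusu ghl
Final line 4: hlzk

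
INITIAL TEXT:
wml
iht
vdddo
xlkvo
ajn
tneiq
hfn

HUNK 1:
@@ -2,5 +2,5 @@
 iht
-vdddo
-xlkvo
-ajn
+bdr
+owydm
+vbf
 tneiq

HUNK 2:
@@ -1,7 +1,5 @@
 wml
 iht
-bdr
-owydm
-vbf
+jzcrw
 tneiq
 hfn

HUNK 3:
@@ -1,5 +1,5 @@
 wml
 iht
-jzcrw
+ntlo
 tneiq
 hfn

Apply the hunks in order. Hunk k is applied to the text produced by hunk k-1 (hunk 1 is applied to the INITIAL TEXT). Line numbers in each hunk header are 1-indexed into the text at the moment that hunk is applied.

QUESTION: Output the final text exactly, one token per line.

Answer: wml
iht
ntlo
tneiq
hfn

Derivation:
Hunk 1: at line 2 remove [vdddo,xlkvo,ajn] add [bdr,owydm,vbf] -> 7 lines: wml iht bdr owydm vbf tneiq hfn
Hunk 2: at line 1 remove [bdr,owydm,vbf] add [jzcrw] -> 5 lines: wml iht jzcrw tneiq hfn
Hunk 3: at line 1 remove [jzcrw] add [ntlo] -> 5 lines: wml iht ntlo tneiq hfn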